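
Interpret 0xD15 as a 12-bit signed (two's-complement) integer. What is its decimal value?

-747

pattern = 110100010101 (MSB is 1 ⇒ negative)
Invert: 001011101010, add 1 → 001011101011 = 747, so the value is -747.
(Equivalently: 3349 - 2^12 = 3349 - 4096 = -747.)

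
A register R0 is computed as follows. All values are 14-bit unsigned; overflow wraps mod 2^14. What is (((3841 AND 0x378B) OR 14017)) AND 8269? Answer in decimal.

3841 = 00111100000001
0x378B = 11011110001011
→ AND → 00011100000001 = 1793
14017 = 11011011000001
→ OR → 11011111000001 = 14273
8269 = 10000001001101
→ AND → 10000001000001 = 8257

8257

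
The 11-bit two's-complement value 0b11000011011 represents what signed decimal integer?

-485

pattern = 11000011011 (MSB is 1 ⇒ negative)
Invert: 00111100100, add 1 → 00111100101 = 485, so the value is -485.
(Equivalently: 1563 - 2^11 = 1563 - 2048 = -485.)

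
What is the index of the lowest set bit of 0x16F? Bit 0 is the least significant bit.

0

0x16F = 101101111
Trailing zeros: 0, so the lowest set bit is bit 0 (value 1).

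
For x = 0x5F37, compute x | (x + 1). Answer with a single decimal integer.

24383

x = 101111100110111 = 24375
x + 1 = 101111100111000
OR    = 101111100111111 = 24383
(x | (x + 1) sets the lowest cleared bit.)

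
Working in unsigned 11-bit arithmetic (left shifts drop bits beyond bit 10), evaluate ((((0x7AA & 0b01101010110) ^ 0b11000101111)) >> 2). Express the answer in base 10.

331

0x7AA = 11110101010
0b01101010110 = 01101010110
→ & → 01100000010 = 770
0b11000101111 = 11000101111
→ ^ → 10100101101 = 1325
→ >> 2 → 00101001011 = 331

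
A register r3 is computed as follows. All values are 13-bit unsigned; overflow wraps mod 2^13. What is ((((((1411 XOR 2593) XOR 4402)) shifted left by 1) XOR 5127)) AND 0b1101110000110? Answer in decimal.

2310

1411 = 0010110000011
2593 = 0101000100001
→ XOR → 0111110100010 = 4002
4402 = 1000100110010
→ XOR → 1111010010000 = 7824
→ shifted left by 1 (mod 2^13) → 1110100100000 = 7456
5127 = 1010000000111
→ XOR → 0100100100111 = 2343
0b1101110000110 = 1101110000110
→ AND → 0100100000110 = 2310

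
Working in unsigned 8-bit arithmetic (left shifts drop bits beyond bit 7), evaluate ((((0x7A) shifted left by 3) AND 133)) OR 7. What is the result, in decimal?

0x7A = 01111010
→ shifted left by 3 (mod 2^8) → 11010000 = 208
133 = 10000101
→ AND → 10000000 = 128
7 = 00000111
→ OR → 10000111 = 135

135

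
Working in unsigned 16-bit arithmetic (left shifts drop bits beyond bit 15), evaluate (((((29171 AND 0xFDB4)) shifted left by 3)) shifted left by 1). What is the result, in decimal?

6912

29171 = 0111000111110011
0xFDB4 = 1111110110110100
→ AND → 0111000110110000 = 29104
→ shifted left by 3 (mod 2^16) → 1000110110000000 = 36224
→ shifted left by 1 (mod 2^16) → 0001101100000000 = 6912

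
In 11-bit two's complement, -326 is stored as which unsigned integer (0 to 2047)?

326 in 11 bits: 00101000110
Invert: 11010111001
Add 1:  11010111010 = 1722
(Check: 2^11 - 326 = 2048 - 326 = 1722.)

1722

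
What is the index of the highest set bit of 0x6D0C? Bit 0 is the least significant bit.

14

0x6D0C = 110110100001100
The topmost 1 is at position 14 (since 2^14 = 16384 ≤ 27916 < 32768).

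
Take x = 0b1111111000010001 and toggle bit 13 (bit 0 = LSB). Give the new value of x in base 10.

x = 1111111000010001
bit 13 is currently 1; toggle it via x ^ (1 << 13) = x ^ 8192
→ 1101111000010001 = 56849

56849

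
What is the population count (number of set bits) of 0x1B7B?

0x1B7B = 1101101111011
Count the 1s: 1 + 1 + 1 + 1 + 1 + 1 + 1 + 1 + 1 + 1 = 10

10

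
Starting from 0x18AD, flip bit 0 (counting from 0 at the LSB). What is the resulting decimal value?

x = 1100010101101
bit 0 is currently 1; toggle it via x ^ (1 << 0) = x ^ 1
→ 1100010101100 = 6316

6316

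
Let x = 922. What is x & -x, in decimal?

2

x = 1110011010 = 922
-x (two's complement) = …0001100110
AND   = 0000000010 = 2
(x & -x isolates the lowest set bit of x.)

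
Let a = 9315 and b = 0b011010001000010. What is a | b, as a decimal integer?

13411

9315 = 10010001100011
b = 11010001000010
 OR → 11010001100011 = 13411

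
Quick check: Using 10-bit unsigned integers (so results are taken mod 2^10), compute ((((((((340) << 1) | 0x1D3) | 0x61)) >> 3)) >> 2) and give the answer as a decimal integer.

340 = 0101010100
→ << 1 (mod 2^10) → 1010101000 = 680
0x1D3 = 0111010011
→ | → 1111111011 = 1019
0x61 = 0001100001
→ | → 1111111011 = 1019
→ >> 3 → 0001111111 = 127
→ >> 2 → 0000011111 = 31

31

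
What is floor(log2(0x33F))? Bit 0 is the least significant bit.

0x33F = 1100111111
The topmost 1 is at position 9 (since 2^9 = 512 ≤ 831 < 1024).

9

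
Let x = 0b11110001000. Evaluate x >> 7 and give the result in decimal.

15

x = 11110001000
shift right by 7 → 00000001111 = 15
(equivalently, floor(1928 / 128))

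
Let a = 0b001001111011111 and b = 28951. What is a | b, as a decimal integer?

29663

a = 001001111011111
28951 = 111000100010111
 OR → 111001111011111 = 29663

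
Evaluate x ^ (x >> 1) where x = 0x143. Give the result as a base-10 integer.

482

x = 101000011 = 323
x>>1 = 010100001
XOR  = 111100010 = 482
(x ^ (x >> 1) gives the standard binary-reflected Gray code of x.)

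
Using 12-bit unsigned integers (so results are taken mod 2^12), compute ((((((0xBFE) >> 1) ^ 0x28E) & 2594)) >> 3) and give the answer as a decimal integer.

68

0xBFE = 101111111110
→ >> 1 → 010111111111 = 1535
0x28E = 001010001110
→ ^ → 011101110001 = 1905
2594 = 101000100010
→ & → 001000100000 = 544
→ >> 3 → 000001000100 = 68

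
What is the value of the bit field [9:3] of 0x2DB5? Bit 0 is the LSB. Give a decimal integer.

v = 10110110110101
Shift right by 3: 10110110110
Mask low 7 bits: 0110110 = 54

54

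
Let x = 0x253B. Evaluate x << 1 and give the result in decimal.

19062

0x253B = 010010100111011
shift left by 1 → 100101001110110 = 19062
(equivalently, 9531 × 2^1 = 9531 × 2)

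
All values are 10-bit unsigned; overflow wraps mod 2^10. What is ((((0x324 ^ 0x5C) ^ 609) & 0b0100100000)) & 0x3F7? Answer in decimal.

256

0x324 = 1100100100
0x5C = 0001011100
→ ^ → 1101111000 = 888
609 = 1001100001
→ ^ → 0100011001 = 281
0b0100100000 = 0100100000
→ & → 0100000000 = 256
0x3F7 = 1111110111
→ & → 0100000000 = 256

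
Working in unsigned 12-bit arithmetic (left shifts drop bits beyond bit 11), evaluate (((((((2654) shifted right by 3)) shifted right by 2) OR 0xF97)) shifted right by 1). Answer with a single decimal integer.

2027

2654 = 101001011110
→ shifted right by 3 → 000101001011 = 331
→ shifted right by 2 → 000001010010 = 82
0xF97 = 111110010111
→ OR → 111111010111 = 4055
→ shifted right by 1 → 011111101011 = 2027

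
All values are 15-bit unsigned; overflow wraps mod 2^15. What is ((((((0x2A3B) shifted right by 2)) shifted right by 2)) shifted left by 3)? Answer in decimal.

0x2A3B = 010101000111011
→ shifted right by 2 → 000101010001110 = 2702
→ shifted right by 2 → 000001010100011 = 675
→ shifted left by 3 (mod 2^15) → 001010100011000 = 5400

5400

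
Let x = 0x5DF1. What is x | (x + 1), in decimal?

24051

x = 101110111110001 = 24049
x + 1 = 101110111110010
OR    = 101110111110011 = 24051
(x | (x + 1) sets the lowest cleared bit.)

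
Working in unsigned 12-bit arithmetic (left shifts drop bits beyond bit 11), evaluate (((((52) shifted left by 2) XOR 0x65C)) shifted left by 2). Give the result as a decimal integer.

2608

52 = 000000110100
→ shifted left by 2 (mod 2^12) → 000011010000 = 208
0x65C = 011001011100
→ XOR → 011010001100 = 1676
→ shifted left by 2 (mod 2^12) → 101000110000 = 2608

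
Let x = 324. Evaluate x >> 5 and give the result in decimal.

10

324 = 101000100
shift right by 5 → 000001010 = 10
(equivalently, floor(324 / 32))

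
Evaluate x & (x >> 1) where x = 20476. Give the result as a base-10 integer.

2044

x = 100111111111100 = 20476
x>>1 = 010011111111110
AND  = 000011111111100 = 2044
(x & (x >> 1) has a 1 wherever x has two consecutive 1 bits.)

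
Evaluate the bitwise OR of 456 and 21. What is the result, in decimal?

456 = 111001000
21 = 000010101
 OR → 111011101 = 477

477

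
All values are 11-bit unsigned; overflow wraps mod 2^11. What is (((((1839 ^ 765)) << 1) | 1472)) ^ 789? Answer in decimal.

1265

1839 = 11100101111
765 = 01011111101
→ ^ → 10111010010 = 1490
→ << 1 (mod 2^11) → 01110100100 = 932
1472 = 10111000000
→ | → 11111100100 = 2020
789 = 01100010101
→ ^ → 10011110001 = 1265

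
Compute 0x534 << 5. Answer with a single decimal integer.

42624

0x534 = 0000010100110100
shift left by 5 → 1010011010000000 = 42624
(equivalently, 1332 × 2^5 = 1332 × 32)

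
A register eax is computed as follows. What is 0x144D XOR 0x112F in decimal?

0x144D = 1010001001101
0x112F = 1000100101111
XOR → 0010101100010 = 1378

1378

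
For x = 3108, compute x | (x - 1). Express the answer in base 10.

3111

x = 110000100100 = 3108
x - 1 = 110000100011
OR    = 110000100111 = 3111
(x | (x - 1) sets all bits below the lowest set bit.)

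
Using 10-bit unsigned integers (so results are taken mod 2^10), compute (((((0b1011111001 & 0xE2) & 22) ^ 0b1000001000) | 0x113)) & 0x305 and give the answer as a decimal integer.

769

0b1011111001 = 1011111001
0xE2 = 0011100010
→ & → 0011100000 = 224
22 = 0000010110
→ & → 0000000000 = 0
0b1000001000 = 1000001000
→ ^ → 1000001000 = 520
0x113 = 0100010011
→ | → 1100011011 = 795
0x305 = 1100000101
→ & → 1100000001 = 769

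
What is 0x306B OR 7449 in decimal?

15739

0x306B = 11000001101011
7449 = 01110100011001
 OR → 11110101111011 = 15739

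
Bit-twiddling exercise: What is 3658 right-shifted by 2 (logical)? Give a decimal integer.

3658 = 111001001010
shift right by 2 → 001110010010 = 914
(equivalently, floor(3658 / 4))

914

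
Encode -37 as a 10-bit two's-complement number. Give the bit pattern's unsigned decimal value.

37 in 10 bits: 0000100101
Invert: 1111011010
Add 1:  1111011011 = 987
(Check: 2^10 - 37 = 1024 - 37 = 987.)

987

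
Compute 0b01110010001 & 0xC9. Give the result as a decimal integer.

a = 1110010001
0xC9 = 0011001001
AND → 0010000001 = 129

129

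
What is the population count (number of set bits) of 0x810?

0x810 = 100000010000
Count the 1s: 1 + 1 = 2

2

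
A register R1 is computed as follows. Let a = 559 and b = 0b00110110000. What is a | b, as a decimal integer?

959

559 = 1000101111
b = 0110110000
 OR → 1110111111 = 959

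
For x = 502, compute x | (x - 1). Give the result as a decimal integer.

x = 111110110 = 502
x - 1 = 111110101
OR    = 111110111 = 503
(x | (x - 1) sets all bits below the lowest set bit.)

503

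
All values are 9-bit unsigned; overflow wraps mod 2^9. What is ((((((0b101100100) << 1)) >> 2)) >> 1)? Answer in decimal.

0b101100100 = 101100100
→ << 1 (mod 2^9) → 011001000 = 200
→ >> 2 → 000110010 = 50
→ >> 1 → 000011001 = 25

25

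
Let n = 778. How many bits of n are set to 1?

778 = 1100001010
Count the 1s: 1 + 1 + 1 + 1 = 4

4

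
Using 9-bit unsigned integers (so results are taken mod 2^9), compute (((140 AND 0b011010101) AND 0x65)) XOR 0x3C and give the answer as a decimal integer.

140 = 010001100
0b011010101 = 011010101
→ AND → 010000100 = 132
0x65 = 001100101
→ AND → 000000100 = 4
0x3C = 000111100
→ XOR → 000111000 = 56

56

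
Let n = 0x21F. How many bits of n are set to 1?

6

0x21F = 1000011111
Count the 1s: 1 + 1 + 1 + 1 + 1 + 1 = 6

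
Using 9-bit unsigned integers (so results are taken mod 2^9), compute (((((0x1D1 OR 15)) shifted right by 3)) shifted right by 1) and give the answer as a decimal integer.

0x1D1 = 111010001
15 = 000001111
→ OR → 111011111 = 479
→ shifted right by 3 → 000111011 = 59
→ shifted right by 1 → 000011101 = 29

29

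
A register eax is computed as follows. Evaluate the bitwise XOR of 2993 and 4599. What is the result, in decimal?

2993 = 0101110110001
4599 = 1000111110111
XOR → 1101001000110 = 6726

6726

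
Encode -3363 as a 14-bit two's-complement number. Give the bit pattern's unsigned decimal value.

3363 in 14 bits: 00110100100011
Invert: 11001011011100
Add 1:  11001011011101 = 13021
(Check: 2^14 - 3363 = 16384 - 3363 = 13021.)

13021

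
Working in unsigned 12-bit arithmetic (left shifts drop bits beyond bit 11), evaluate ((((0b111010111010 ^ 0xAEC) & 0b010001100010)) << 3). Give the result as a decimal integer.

528

0b111010111010 = 111010111010
0xAEC = 101011101100
→ ^ → 010001010110 = 1110
0b010001100010 = 010001100010
→ & → 010001000010 = 1090
→ << 3 (mod 2^12) → 001000010000 = 528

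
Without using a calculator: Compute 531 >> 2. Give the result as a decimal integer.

531 = 1000010011
shift right by 2 → 0010000100 = 132
(equivalently, floor(531 / 4))

132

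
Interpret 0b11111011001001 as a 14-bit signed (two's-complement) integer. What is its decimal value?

pattern = 11111011001001 (MSB is 1 ⇒ negative)
Invert: 00000100110110, add 1 → 00000100110111 = 311, so the value is -311.
(Equivalently: 16073 - 2^14 = 16073 - 16384 = -311.)

-311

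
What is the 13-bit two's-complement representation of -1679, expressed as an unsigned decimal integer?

6513

1679 in 13 bits: 0011010001111
Invert: 1100101110000
Add 1:  1100101110001 = 6513
(Check: 2^13 - 1679 = 8192 - 1679 = 6513.)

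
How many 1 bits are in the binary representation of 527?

527 = 1000001111
Count the 1s: 1 + 1 + 1 + 1 + 1 = 5

5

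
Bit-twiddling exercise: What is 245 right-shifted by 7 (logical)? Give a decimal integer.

1

245 = 11110101
shift right by 7 → 00000001 = 1
(equivalently, floor(245 / 128))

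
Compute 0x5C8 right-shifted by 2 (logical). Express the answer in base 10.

370

0x5C8 = 10111001000
shift right by 2 → 00101110010 = 370
(equivalently, floor(1480 / 4))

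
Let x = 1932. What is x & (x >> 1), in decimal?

x = 11110001100 = 1932
x>>1 = 01111000110
AND  = 01110000100 = 900
(x & (x >> 1) has a 1 wherever x has two consecutive 1 bits.)

900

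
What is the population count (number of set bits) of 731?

731 = 1011011011
Count the 1s: 1 + 1 + 1 + 1 + 1 + 1 + 1 = 7

7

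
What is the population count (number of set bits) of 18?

2

18 = 10010
Count the 1s: 1 + 1 = 2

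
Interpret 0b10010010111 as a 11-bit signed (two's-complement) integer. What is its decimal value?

-873

pattern = 10010010111 (MSB is 1 ⇒ negative)
Invert: 01101101000, add 1 → 01101101001 = 873, so the value is -873.
(Equivalently: 1175 - 2^11 = 1175 - 2048 = -873.)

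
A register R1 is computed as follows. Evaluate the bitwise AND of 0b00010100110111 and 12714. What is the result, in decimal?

290

a = 00010100110111
12714 = 11000110101010
AND → 00000100100010 = 290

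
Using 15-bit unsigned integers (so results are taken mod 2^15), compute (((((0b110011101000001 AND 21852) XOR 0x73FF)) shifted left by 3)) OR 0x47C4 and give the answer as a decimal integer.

30716

0b110011101000001 = 110011101000001
21852 = 101010101011100
→ AND → 100010101000000 = 17728
0x73FF = 111001111111111
→ XOR → 011011010111111 = 14015
→ shifted left by 3 (mod 2^15) → 011010111111000 = 13816
0x47C4 = 100011111000100
→ OR → 111011111111100 = 30716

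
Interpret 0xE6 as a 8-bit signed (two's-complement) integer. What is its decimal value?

pattern = 11100110 (MSB is 1 ⇒ negative)
Invert: 00011001, add 1 → 00011010 = 26, so the value is -26.
(Equivalently: 230 - 2^8 = 230 - 256 = -26.)

-26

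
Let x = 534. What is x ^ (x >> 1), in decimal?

797

x = 1000010110 = 534
x>>1 = 0100001011
XOR  = 1100011101 = 797
(x ^ (x >> 1) gives the standard binary-reflected Gray code of x.)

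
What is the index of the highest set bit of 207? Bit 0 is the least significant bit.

7

207 = 11001111
The topmost 1 is at position 7 (since 2^7 = 128 ≤ 207 < 256).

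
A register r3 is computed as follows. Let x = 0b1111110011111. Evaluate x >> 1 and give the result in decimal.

4047

x = 1111110011111
shift right by 1 → 0111111001111 = 4047
(equivalently, floor(8095 / 2))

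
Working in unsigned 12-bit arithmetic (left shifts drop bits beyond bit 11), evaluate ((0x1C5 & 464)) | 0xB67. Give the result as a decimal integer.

3047

0x1C5 = 000111000101
464 = 000111010000
→ & → 000111000000 = 448
0xB67 = 101101100111
→ | → 101111100111 = 3047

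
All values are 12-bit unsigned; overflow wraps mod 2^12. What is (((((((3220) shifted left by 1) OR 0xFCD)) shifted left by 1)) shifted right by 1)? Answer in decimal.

2029

3220 = 110010010100
→ shifted left by 1 (mod 2^12) → 100100101000 = 2344
0xFCD = 111111001101
→ OR → 111111101101 = 4077
→ shifted left by 1 (mod 2^12) → 111111011010 = 4058
→ shifted right by 1 → 011111101101 = 2029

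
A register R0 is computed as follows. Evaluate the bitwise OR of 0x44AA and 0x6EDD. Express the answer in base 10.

0x44AA = 100010010101010
0x6EDD = 110111011011101
 OR → 110111011111111 = 28415

28415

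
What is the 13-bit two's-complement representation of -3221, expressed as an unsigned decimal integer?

4971

3221 in 13 bits: 0110010010101
Invert: 1001101101010
Add 1:  1001101101011 = 4971
(Check: 2^13 - 3221 = 8192 - 3221 = 4971.)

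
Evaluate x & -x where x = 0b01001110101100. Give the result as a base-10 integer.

x = 1001110101100 = 5036
-x (two's complement) = …0110001010100
AND   = 0000000000100 = 4
(x & -x isolates the lowest set bit of x.)

4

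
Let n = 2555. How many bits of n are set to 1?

9

2555 = 100111111011
Count the 1s: 1 + 1 + 1 + 1 + 1 + 1 + 1 + 1 + 1 = 9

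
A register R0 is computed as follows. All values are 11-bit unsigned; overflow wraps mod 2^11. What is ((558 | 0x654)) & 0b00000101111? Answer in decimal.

46

558 = 01000101110
0x654 = 11001010100
→ | → 11001111110 = 1662
0b00000101111 = 00000101111
→ & → 00000101110 = 46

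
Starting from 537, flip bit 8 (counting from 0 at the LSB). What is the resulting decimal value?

793

x = 1000011001
bit 8 is currently 0; toggle it via x ^ (1 << 8) = x ^ 256
→ 1100011001 = 793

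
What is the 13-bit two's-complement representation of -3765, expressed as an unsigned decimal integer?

4427

3765 in 13 bits: 0111010110101
Invert: 1000101001010
Add 1:  1000101001011 = 4427
(Check: 2^13 - 3765 = 8192 - 3765 = 4427.)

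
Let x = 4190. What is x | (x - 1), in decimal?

4191

x = 1000001011110 = 4190
x - 1 = 1000001011101
OR    = 1000001011111 = 4191
(x | (x - 1) sets all bits below the lowest set bit.)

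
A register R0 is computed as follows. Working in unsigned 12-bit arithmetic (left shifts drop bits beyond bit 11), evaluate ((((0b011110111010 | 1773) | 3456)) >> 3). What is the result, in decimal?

511

0b011110111010 = 011110111010
1773 = 011011101101
→ | → 011111111111 = 2047
3456 = 110110000000
→ | → 111111111111 = 4095
→ >> 3 → 000111111111 = 511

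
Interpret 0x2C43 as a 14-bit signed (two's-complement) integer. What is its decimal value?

-5053

pattern = 10110001000011 (MSB is 1 ⇒ negative)
Invert: 01001110111100, add 1 → 01001110111101 = 5053, so the value is -5053.
(Equivalently: 11331 - 2^14 = 11331 - 16384 = -5053.)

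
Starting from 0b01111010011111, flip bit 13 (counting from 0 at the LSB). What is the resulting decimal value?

16031

x = 01111010011111
bit 13 is currently 0; toggle it via x ^ (1 << 13) = x ^ 8192
→ 11111010011111 = 16031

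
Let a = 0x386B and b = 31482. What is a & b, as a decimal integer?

0x386B = 011100001101011
31482 = 111101011111010
AND → 011100001101010 = 14442

14442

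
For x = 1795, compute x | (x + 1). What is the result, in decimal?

1799

x = 11100000011 = 1795
x + 1 = 11100000100
OR    = 11100000111 = 1799
(x | (x + 1) sets the lowest cleared bit.)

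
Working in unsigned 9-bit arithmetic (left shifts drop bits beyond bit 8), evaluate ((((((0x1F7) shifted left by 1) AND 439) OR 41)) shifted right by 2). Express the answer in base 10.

107

0x1F7 = 111110111
→ shifted left by 1 (mod 2^9) → 111101110 = 494
439 = 110110111
→ AND → 110100110 = 422
41 = 000101001
→ OR → 110101111 = 431
→ shifted right by 2 → 001101011 = 107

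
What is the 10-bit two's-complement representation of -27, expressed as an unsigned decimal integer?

27 in 10 bits: 0000011011
Invert: 1111100100
Add 1:  1111100101 = 997
(Check: 2^10 - 27 = 1024 - 27 = 997.)

997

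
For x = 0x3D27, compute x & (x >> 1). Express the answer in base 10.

7171

x = 11110100100111 = 15655
x>>1 = 01111010010011
AND  = 01110000000011 = 7171
(x & (x >> 1) has a 1 wherever x has two consecutive 1 bits.)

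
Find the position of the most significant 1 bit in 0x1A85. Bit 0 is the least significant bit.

12

0x1A85 = 1101010000101
The topmost 1 is at position 12 (since 2^12 = 4096 ≤ 6789 < 8192).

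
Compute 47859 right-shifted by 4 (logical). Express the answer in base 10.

47859 = 1011101011110011
shift right by 4 → 0000101110101111 = 2991
(equivalently, floor(47859 / 16))

2991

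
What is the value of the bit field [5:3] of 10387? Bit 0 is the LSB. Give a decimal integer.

2

v = 10100010010011
Shift right by 3: 10100010010
Mask low 3 bits: 010 = 2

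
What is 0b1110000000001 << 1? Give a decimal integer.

14338

x = 01110000000001
shift left by 1 → 11100000000010 = 14338
(equivalently, 7169 × 2^1 = 7169 × 2)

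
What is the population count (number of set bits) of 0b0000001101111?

6

n = 1101111
Count the 1s: 1 + 1 + 1 + 1 + 1 + 1 = 6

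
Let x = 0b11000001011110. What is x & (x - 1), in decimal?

12380

x = 11000001011110 = 12382
x - 1 = 11000001011101
AND   = 11000001011100 = 12380
(x & (x - 1) clears the lowest set bit of x.)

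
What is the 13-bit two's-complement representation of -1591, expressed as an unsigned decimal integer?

1591 in 13 bits: 0011000110111
Invert: 1100111001000
Add 1:  1100111001001 = 6601
(Check: 2^13 - 1591 = 8192 - 1591 = 6601.)

6601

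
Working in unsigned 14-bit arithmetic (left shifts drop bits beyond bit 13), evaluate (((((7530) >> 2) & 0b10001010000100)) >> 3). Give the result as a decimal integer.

7530 = 01110101101010
→ >> 2 → 00011101011010 = 1882
0b10001010000100 = 10001010000100
→ & → 00001000000000 = 512
→ >> 3 → 00000001000000 = 64

64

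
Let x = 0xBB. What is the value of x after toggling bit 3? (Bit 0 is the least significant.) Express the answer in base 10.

x = 0010111011
bit 3 is currently 1; toggle it via x ^ (1 << 3) = x ^ 8
→ 0010110011 = 179

179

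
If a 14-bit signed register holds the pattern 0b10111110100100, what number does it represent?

-4188

pattern = 10111110100100 (MSB is 1 ⇒ negative)
Invert: 01000001011011, add 1 → 01000001011100 = 4188, so the value is -4188.
(Equivalently: 12196 - 2^14 = 12196 - 16384 = -4188.)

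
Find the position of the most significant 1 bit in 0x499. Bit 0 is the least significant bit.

0x499 = 10010011001
The topmost 1 is at position 10 (since 2^10 = 1024 ≤ 1177 < 2048).

10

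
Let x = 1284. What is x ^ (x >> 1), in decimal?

x = 10100000100 = 1284
x>>1 = 01010000010
XOR  = 11110000110 = 1926
(x ^ (x >> 1) gives the standard binary-reflected Gray code of x.)

1926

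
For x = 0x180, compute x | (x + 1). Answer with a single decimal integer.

385

x = 110000000 = 384
x + 1 = 110000001
OR    = 110000001 = 385
(x | (x + 1) sets the lowest cleared bit.)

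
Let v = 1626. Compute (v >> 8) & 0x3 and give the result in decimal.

2

v = 011001011010
Shift right by 8: 0110
Mask low 2 bits: 10 = 2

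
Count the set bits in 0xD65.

7

0xD65 = 110101100101
Count the 1s: 1 + 1 + 1 + 1 + 1 + 1 + 1 = 7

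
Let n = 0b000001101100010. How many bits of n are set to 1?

n = 1101100010
Count the 1s: 1 + 1 + 1 + 1 + 1 = 5

5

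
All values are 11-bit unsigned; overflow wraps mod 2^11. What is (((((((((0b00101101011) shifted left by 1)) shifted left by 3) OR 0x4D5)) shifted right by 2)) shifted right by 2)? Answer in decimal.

0b00101101011 = 00101101011
→ shifted left by 1 (mod 2^11) → 01011010110 = 726
→ shifted left by 3 (mod 2^11) → 11010110000 = 1712
0x4D5 = 10011010101
→ OR → 11011110101 = 1781
→ shifted right by 2 → 00110111101 = 445
→ shifted right by 2 → 00001101111 = 111

111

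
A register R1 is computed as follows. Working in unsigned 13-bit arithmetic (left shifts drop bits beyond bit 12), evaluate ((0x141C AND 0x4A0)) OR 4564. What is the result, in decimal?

0x141C = 1010000011100
0x4A0 = 0010010100000
→ AND → 0010000000000 = 1024
4564 = 1000111010100
→ OR → 1010111010100 = 5588

5588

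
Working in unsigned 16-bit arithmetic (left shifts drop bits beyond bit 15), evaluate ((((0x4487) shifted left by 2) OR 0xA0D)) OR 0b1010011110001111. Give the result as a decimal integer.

0x4487 = 0100010010000111
→ shifted left by 2 (mod 2^16) → 0001001000011100 = 4636
0xA0D = 0000101000001101
→ OR → 0001101000011101 = 6685
0b1010011110001111 = 1010011110001111
→ OR → 1011111110011111 = 49055

49055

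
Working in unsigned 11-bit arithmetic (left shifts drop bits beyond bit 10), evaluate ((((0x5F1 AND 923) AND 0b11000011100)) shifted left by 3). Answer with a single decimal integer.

0x5F1 = 10111110001
923 = 01110011011
→ AND → 00110010001 = 401
0b11000011100 = 11000011100
→ AND → 00000010000 = 16
→ shifted left by 3 (mod 2^11) → 00010000000 = 128

128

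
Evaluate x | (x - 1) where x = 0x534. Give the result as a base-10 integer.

1335

x = 10100110100 = 1332
x - 1 = 10100110011
OR    = 10100110111 = 1335
(x | (x - 1) sets all bits below the lowest set bit.)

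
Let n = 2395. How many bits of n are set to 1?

7

2395 = 100101011011
Count the 1s: 1 + 1 + 1 + 1 + 1 + 1 + 1 = 7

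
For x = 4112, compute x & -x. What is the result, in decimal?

x = 1000000010000 = 4112
-x (two's complement) = …0111111110000
AND   = 0000000010000 = 16
(x & -x isolates the lowest set bit of x.)

16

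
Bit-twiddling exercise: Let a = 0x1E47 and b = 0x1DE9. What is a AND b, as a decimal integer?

7233

0x1E47 = 1111001000111
0x1DE9 = 1110111101001
AND → 1110001000001 = 7233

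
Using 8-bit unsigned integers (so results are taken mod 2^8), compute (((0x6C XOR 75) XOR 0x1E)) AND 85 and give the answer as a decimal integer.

0x6C = 01101100
75 = 01001011
→ XOR → 00100111 = 39
0x1E = 00011110
→ XOR → 00111001 = 57
85 = 01010101
→ AND → 00010001 = 17

17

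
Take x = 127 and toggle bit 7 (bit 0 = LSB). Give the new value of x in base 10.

x = 01111111
bit 7 is currently 0; toggle it via x ^ (1 << 7) = x ^ 128
→ 11111111 = 255

255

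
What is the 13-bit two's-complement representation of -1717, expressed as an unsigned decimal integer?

1717 in 13 bits: 0011010110101
Invert: 1100101001010
Add 1:  1100101001011 = 6475
(Check: 2^13 - 1717 = 8192 - 1717 = 6475.)

6475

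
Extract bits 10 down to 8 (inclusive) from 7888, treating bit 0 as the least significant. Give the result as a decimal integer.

v = 1111011010000
Shift right by 8: 11110
Mask low 3 bits: 110 = 6

6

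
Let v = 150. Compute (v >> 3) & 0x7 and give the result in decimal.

v = 0010010110
Shift right by 3: 0010010
Mask low 3 bits: 010 = 2

2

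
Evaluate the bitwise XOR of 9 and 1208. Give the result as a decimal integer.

9 = 00000001001
1208 = 10010111000
XOR → 10010110001 = 1201

1201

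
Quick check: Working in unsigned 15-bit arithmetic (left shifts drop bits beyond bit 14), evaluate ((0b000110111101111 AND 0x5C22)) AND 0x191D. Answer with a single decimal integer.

0b000110111101111 = 000110111101111
0x5C22 = 101110000100010
→ AND → 000110000100010 = 3106
0x191D = 001100100011101
→ AND → 000100000000000 = 2048

2048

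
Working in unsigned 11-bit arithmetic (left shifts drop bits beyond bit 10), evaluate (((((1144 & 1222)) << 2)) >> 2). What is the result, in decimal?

1144 = 10001111000
1222 = 10011000110
→ & → 10001000000 = 1088
→ << 2 (mod 2^11) → 00100000000 = 256
→ >> 2 → 00001000000 = 64

64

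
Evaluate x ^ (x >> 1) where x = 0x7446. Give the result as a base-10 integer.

x = 111010001000110 = 29766
x>>1 = 011101000100011
XOR  = 100111001100101 = 20069
(x ^ (x >> 1) gives the standard binary-reflected Gray code of x.)

20069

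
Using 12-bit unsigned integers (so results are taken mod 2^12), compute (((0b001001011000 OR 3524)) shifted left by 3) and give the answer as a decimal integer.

0b001001011000 = 001001011000
3524 = 110111000100
→ OR → 111111011100 = 4060
→ shifted left by 3 (mod 2^12) → 111011100000 = 3808

3808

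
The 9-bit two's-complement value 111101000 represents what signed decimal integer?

-24

pattern = 111101000 (MSB is 1 ⇒ negative)
Invert: 000010111, add 1 → 000011000 = 24, so the value is -24.
(Equivalently: 488 - 2^9 = 488 - 512 = -24.)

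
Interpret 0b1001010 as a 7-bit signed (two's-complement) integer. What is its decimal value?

-54

pattern = 1001010 (MSB is 1 ⇒ negative)
Invert: 0110101, add 1 → 0110110 = 54, so the value is -54.
(Equivalently: 74 - 2^7 = 74 - 128 = -54.)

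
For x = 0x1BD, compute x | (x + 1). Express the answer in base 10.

x = 110111101 = 445
x + 1 = 110111110
OR    = 110111111 = 447
(x | (x + 1) sets the lowest cleared bit.)

447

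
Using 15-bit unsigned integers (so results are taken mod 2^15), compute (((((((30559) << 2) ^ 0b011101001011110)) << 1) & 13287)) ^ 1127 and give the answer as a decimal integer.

30559 = 111011101011111
→ << 2 (mod 2^15) → 101110101111100 = 23932
0b011101001011110 = 011101001011110
→ ^ → 110011100100010 = 26402
→ << 1 (mod 2^15) → 100111001000100 = 20036
13287 = 011001111100111
→ & → 000001001000100 = 580
1127 = 000010001100111
→ ^ → 000011000100011 = 1571

1571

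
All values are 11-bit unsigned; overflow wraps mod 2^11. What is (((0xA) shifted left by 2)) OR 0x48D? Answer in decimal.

1197

0xA = 00000001010
→ shifted left by 2 (mod 2^11) → 00000101000 = 40
0x48D = 10010001101
→ OR → 10010101101 = 1197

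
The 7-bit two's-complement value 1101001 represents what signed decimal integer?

pattern = 1101001 (MSB is 1 ⇒ negative)
Invert: 0010110, add 1 → 0010111 = 23, so the value is -23.
(Equivalently: 105 - 2^7 = 105 - 128 = -23.)

-23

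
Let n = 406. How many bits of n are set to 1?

5

406 = 110010110
Count the 1s: 1 + 1 + 1 + 1 + 1 = 5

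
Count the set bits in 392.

392 = 110001000
Count the 1s: 1 + 1 + 1 = 3

3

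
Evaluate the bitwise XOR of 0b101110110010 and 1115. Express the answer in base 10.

4073

a = 101110110010
1115 = 010001011011
XOR → 111111101001 = 4073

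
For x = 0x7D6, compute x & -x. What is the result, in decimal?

x = 11111010110 = 2006
-x (two's complement) = …00000101010
AND   = 00000000010 = 2
(x & -x isolates the lowest set bit of x.)

2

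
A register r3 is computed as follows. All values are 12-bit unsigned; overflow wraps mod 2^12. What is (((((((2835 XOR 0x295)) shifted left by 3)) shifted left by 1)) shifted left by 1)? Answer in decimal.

192

2835 = 101100010011
0x295 = 001010010101
→ XOR → 100110000110 = 2438
→ shifted left by 3 (mod 2^12) → 110000110000 = 3120
→ shifted left by 1 (mod 2^12) → 100001100000 = 2144
→ shifted left by 1 (mod 2^12) → 000011000000 = 192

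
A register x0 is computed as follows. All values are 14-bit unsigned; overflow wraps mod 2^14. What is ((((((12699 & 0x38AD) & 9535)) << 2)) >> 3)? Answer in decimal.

12699 = 11000110011011
0x38AD = 11100010101101
→ & → 11000010001001 = 12425
9535 = 10010100111111
→ & → 10000000001001 = 8201
→ << 2 (mod 2^14) → 00000000100100 = 36
→ >> 3 → 00000000000100 = 4

4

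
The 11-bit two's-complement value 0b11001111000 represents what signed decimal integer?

-392

pattern = 11001111000 (MSB is 1 ⇒ negative)
Invert: 00110000111, add 1 → 00110001000 = 392, so the value is -392.
(Equivalently: 1656 - 2^11 = 1656 - 2048 = -392.)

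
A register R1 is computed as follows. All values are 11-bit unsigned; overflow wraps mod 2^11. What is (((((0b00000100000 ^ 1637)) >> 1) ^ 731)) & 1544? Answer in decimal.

0b00000100000 = 00000100000
1637 = 11001100101
→ ^ → 11001000101 = 1605
→ >> 1 → 01100100010 = 802
731 = 01011011011
→ ^ → 00111111001 = 505
1544 = 11000001000
→ & → 00000001000 = 8

8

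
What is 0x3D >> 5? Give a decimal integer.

1

0x3D = 111101
shift right by 5 → 000001 = 1
(equivalently, floor(61 / 32))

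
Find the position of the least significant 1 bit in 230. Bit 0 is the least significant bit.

1

230 = 11100110
Trailing zeros: 1, so the lowest set bit is bit 1 (value 2).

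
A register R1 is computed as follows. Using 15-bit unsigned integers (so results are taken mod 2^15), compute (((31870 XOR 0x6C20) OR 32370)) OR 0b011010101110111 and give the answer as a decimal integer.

31870 = 111110001111110
0x6C20 = 110110000100000
→ XOR → 001000001011110 = 4190
32370 = 111111001110010
→ OR → 111111001111110 = 32382
0b011010101110111 = 011010101110111
→ OR → 111111101111111 = 32639

32639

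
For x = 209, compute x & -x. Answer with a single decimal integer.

1

x = 11010001 = 209
-x (two's complement) = …00101111
AND   = 00000001 = 1
(x & -x isolates the lowest set bit of x.)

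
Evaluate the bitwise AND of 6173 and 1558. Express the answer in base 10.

6173 = 1100000011101
1558 = 0011000010110
AND → 0000000010100 = 20

20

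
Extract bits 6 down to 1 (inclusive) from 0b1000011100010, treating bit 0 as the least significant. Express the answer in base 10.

v = 1000011100010
Shift right by 1: 100001110001
Mask low 6 bits: 110001 = 49

49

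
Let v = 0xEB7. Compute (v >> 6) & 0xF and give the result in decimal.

10

v = 111010110111
Shift right by 6: 111010
Mask low 4 bits: 1010 = 10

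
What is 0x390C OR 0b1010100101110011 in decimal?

0x390C = 0011100100001100
b = 1010100101110011
 OR → 1011100101111111 = 47487

47487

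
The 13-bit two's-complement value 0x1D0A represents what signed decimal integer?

pattern = 1110100001010 (MSB is 1 ⇒ negative)
Invert: 0001011110101, add 1 → 0001011110110 = 758, so the value is -758.
(Equivalently: 7434 - 2^13 = 7434 - 8192 = -758.)

-758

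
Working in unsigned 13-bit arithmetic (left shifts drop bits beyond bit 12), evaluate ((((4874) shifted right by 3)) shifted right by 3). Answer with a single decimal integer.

76

4874 = 1001100001010
→ shifted right by 3 → 0001001100001 = 609
→ shifted right by 3 → 0000001001100 = 76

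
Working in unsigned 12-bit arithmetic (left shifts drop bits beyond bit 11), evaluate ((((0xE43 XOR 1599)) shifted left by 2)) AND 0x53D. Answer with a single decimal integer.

0xE43 = 111001000011
1599 = 011000111111
→ XOR → 100001111100 = 2172
→ shifted left by 2 (mod 2^12) → 000111110000 = 496
0x53D = 010100111101
→ AND → 000100110000 = 304

304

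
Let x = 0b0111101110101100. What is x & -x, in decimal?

4

x = 111101110101100 = 31660
-x (two's complement) = …000010001010100
AND   = 000000000000100 = 4
(x & -x isolates the lowest set bit of x.)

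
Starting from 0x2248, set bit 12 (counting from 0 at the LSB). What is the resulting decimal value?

x = 10001001001000
bit 12 is currently 0; set it via x | (1 << 12) = x | 4096
→ 11001001001000 = 12872

12872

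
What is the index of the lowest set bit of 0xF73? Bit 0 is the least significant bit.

0xF73 = 111101110011
Trailing zeros: 0, so the lowest set bit is bit 0 (value 1).

0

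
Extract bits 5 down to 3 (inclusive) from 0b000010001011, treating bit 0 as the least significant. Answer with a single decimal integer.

1

v = 000010001011
Shift right by 3: 000010001
Mask low 3 bits: 001 = 1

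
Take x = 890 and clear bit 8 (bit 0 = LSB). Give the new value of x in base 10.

x = 1101111010
bit 8 is currently 1; clear it via x & ~(1 << 8) = x & ~256
→ 1001111010 = 634

634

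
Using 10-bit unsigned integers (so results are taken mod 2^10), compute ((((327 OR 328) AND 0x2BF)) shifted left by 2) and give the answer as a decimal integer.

60

327 = 0101000111
328 = 0101001000
→ OR → 0101001111 = 335
0x2BF = 1010111111
→ AND → 0000001111 = 15
→ shifted left by 2 (mod 2^10) → 0000111100 = 60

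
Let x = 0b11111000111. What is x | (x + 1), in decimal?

x = 11111000111 = 1991
x + 1 = 11111001000
OR    = 11111001111 = 1999
(x | (x + 1) sets the lowest cleared bit.)

1999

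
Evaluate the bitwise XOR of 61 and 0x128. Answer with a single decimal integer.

61 = 000111101
0x128 = 100101000
XOR → 100010101 = 277

277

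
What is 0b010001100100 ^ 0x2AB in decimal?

1743

a = 10001100100
0x2AB = 01010101011
XOR → 11011001111 = 1743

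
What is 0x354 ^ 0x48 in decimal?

0x354 = 1101010100
0x48 = 0001001000
XOR → 1100011100 = 796

796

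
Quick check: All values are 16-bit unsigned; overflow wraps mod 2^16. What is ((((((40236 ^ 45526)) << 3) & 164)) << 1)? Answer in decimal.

40236 = 1001110100101100
45526 = 1011000111010110
→ ^ → 0010110011111010 = 11514
→ << 3 (mod 2^16) → 0110011111010000 = 26576
164 = 0000000010100100
→ & → 0000000010000000 = 128
→ << 1 (mod 2^16) → 0000000100000000 = 256

256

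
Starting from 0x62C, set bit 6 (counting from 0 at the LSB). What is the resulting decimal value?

1644

x = 11000101100
bit 6 is currently 0; set it via x | (1 << 6) = x | 64
→ 11001101100 = 1644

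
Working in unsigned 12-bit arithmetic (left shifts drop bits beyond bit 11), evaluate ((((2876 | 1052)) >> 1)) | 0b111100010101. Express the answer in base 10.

3999

2876 = 101100111100
1052 = 010000011100
→ | → 111100111100 = 3900
→ >> 1 → 011110011110 = 1950
0b111100010101 = 111100010101
→ | → 111110011111 = 3999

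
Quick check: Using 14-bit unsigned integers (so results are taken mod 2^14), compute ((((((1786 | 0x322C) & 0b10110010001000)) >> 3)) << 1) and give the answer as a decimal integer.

2338

1786 = 00011011111010
0x322C = 11001000101100
→ | → 11011011111110 = 14078
0b10110010001000 = 10110010001000
→ & → 10010010001000 = 9352
→ >> 3 → 00010010010001 = 1169
→ << 1 (mod 2^14) → 00100100100010 = 2338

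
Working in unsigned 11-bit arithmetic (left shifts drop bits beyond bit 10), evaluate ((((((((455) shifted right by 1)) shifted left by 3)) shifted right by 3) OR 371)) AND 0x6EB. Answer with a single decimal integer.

227

455 = 00111000111
→ shifted right by 1 → 00011100011 = 227
→ shifted left by 3 (mod 2^11) → 11100011000 = 1816
→ shifted right by 3 → 00011100011 = 227
371 = 00101110011
→ OR → 00111110011 = 499
0x6EB = 11011101011
→ AND → 00011100011 = 227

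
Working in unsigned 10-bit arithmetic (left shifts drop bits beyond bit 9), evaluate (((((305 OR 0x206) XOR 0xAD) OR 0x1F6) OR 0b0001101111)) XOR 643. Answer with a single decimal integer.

380

305 = 0100110001
0x206 = 1000000110
→ OR → 1100110111 = 823
0xAD = 0010101101
→ XOR → 1110011010 = 922
0x1F6 = 0111110110
→ OR → 1111111110 = 1022
0b0001101111 = 0001101111
→ OR → 1111111111 = 1023
643 = 1010000011
→ XOR → 0101111100 = 380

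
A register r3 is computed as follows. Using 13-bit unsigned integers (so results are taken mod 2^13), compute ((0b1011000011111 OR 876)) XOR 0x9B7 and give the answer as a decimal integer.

7880

0b1011000011111 = 1011000011111
876 = 0001101101100
→ OR → 1011101111111 = 6015
0x9B7 = 0100110110111
→ XOR → 1111011001000 = 7880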